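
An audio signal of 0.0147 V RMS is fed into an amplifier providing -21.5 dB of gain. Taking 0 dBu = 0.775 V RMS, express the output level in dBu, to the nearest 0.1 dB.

Input level: 20·log₁₀(0.0147/0.775) = -34.44 dBu.
Output: -34.44 − 21.5 = -55.9 dBu.

-55.9 dBu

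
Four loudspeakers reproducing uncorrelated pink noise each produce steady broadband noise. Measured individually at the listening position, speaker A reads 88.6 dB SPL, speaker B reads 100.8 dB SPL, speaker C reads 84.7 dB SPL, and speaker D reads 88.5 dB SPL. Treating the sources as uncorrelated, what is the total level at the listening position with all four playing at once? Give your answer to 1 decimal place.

Uncorrelated sources add in intensity (power), not in dB.
L_total = 10·log₁₀(10^(88.6/10) + 10^(100.8/10) + 10^(84.7/10) + 10^(88.5/10)) = 10·log₁₀(13750000000) = 101.4 dB SPL.

101.4 dB SPL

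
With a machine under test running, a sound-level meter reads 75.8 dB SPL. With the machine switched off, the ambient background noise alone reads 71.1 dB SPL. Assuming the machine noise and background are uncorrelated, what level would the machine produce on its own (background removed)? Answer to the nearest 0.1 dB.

Background correction is a power subtraction:
L_src = 10·log₁₀(10^(75.8/10) − 10^(71.1/10)) = 10·log₁₀(25140000) = 74.0 dB SPL.

74.0 dB SPL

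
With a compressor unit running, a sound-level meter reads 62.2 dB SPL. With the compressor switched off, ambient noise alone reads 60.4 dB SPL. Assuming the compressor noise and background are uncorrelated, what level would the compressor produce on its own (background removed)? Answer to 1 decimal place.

57.5 dB SPL

Remove the background by subtracting linear intensities:
L_src = 10·log₁₀(10^(62.2/10) − 10^(60.4/10)) = 10·log₁₀(563100) = 57.5 dB SPL.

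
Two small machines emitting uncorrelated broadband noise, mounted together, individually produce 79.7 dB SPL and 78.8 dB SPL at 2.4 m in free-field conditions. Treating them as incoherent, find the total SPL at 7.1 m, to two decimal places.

Combined at 2.4 m: 10·log₁₀(10^(79.7/10)+10^(78.8/10)) = 82.284 dB SPL.
Then apply −20·log₁₀(7.1/2.4) = -9.421 dB → 72.86 dB SPL.

72.86 dB SPL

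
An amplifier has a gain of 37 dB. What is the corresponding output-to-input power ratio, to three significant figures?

5010

Power ratio = 10^(dB/10).
10^(37/10) = 10^(3.700) = 5010.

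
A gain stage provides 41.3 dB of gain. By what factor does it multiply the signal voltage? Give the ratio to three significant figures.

Voltage ratio = 10^(dB/20).
10^(41.3/20) = 10^(2.065) = 116.

116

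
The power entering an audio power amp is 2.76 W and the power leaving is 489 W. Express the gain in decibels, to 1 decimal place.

22.5 dB

Power is a power quantity, so gain = 10·log₁₀(P_out/P_in).
10·log₁₀(489/2.76) = 10·log₁₀(177.2) = 22.5 dB.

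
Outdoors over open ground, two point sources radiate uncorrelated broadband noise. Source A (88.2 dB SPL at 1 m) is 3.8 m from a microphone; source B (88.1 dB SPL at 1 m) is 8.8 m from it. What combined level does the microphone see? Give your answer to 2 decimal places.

At the listener: L_A = 88.2 − 20·log₁₀(3.8) = 76.604 dB; L_B = 88.1 − 20·log₁₀(8.8) = 69.210 dB.
Combined: 10·log₁₀(10^(76.604/10)+10^(69.210/10)) = 77.33 dB SPL.

77.33 dB SPL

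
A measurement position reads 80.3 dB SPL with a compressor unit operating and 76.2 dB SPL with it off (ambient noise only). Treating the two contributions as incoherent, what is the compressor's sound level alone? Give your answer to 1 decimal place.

78.2 dB SPL

Subtract intensities: L_src = 10·log₁₀(10^(L_total/10) − 10^(L_bg/10)).
L_src = 10·log₁₀(10^(80.3/10) − 10^(76.2/10)) = 10·log₁₀(65460000) = 78.2 dB SPL.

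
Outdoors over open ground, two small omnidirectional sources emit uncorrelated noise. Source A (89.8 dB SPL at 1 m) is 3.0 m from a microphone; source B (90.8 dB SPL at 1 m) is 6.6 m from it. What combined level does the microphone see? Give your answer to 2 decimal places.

At the listener: L_A = 89.8 − 20·log₁₀(3.0) = 80.258 dB; L_B = 90.8 − 20·log₁₀(6.6) = 74.409 dB.
Combined: 10·log₁₀(10^(80.258/10)+10^(74.409/10)) = 81.26 dB SPL.

81.26 dB SPL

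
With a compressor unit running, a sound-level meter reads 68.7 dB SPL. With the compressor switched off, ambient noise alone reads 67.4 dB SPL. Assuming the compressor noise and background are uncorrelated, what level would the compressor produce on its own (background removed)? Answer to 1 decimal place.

Background correction is a power subtraction:
L_src = 10·log₁₀(10^(68.7/10) − 10^(67.4/10)) = 10·log₁₀(1918000) = 62.8 dB SPL.

62.8 dB SPL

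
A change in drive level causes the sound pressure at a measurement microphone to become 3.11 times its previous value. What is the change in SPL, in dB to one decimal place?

Sound pressure is an amplitude quantity: ΔL = 20·log₁₀(p₂/p₁).
20·log₁₀(3.11) = 9.9 dB.

9.9 dB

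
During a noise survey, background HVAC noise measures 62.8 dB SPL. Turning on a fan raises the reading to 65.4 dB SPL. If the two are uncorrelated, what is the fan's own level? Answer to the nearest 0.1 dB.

61.9 dB SPL

Subtract intensities: L_src = 10·log₁₀(10^(L_total/10) − 10^(L_bg/10)).
L_src = 10·log₁₀(10^(65.4/10) − 10^(62.8/10)) = 10·log₁₀(1562000) = 61.9 dB SPL.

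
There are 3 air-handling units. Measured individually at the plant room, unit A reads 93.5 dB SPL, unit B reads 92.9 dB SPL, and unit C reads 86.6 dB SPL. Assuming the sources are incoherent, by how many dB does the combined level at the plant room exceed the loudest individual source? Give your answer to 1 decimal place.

3.2 dB

Incoherent sources sum as intensities:
L_total = 10·log₁₀(10^(93.5/10) + 10^(92.9/10) + 10^(86.6/10)) = 96.67 dB SPL.
Excess over the loudest (93.5 dB): 96.67 − 93.5 = 3.2 dB.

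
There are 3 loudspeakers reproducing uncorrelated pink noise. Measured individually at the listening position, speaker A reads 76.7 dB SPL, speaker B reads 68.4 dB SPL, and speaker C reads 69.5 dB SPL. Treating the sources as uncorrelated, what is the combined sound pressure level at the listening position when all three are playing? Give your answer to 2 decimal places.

77.97 dB SPL

Incoherent sources sum as intensities:
L_total = 10·log₁₀(10^(76.7/10) + 10^(68.4/10) + 10^(69.5/10)) = 10·log₁₀(62600000) = 77.97 dB SPL.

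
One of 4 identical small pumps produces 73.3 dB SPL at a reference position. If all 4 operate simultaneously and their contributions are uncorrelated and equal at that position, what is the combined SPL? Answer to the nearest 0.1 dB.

4 equal incoherent sources raise the level by 10·log₁₀(4) = 6.02 dB.
L_total = 73.3 + 6.02 = 79.3 dB SPL.

79.3 dB SPL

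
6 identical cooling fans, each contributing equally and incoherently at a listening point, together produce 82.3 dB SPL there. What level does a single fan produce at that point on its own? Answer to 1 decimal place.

6 equal incoherent sources add 10·log₁₀(6) = 7.78 dB over one source.
L_one = 82.3 − 7.78 = 74.5 dB SPL.

74.5 dB SPL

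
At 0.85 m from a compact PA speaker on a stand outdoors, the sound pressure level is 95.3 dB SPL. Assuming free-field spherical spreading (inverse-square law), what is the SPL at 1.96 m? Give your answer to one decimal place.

88.0 dB SPL

Free-field point source: level drops by 20·log₁₀ of the distance ratio.
ΔL = −20·log₁₀(1.96/0.85) = -7.26 dB, so L₂ = 95.3 + (-7.26) = 88.0 dB SPL.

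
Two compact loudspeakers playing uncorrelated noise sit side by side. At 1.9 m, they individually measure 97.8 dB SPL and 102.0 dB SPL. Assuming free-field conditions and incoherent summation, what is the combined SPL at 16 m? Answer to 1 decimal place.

Combined at 1.9 m: 10·log₁₀(10^(97.8/10)+10^(102.0/10)) = 103.40 dB SPL.
Then apply −20·log₁₀(16/1.9) = -18.51 dB → 84.9 dB SPL.

84.9 dB SPL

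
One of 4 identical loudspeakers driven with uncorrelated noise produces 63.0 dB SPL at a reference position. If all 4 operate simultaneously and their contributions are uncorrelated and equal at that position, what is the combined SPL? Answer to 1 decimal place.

69.0 dB SPL

4 equal incoherent sources raise the level by 10·log₁₀(4) = 6.02 dB.
L_total = 63.0 + 6.02 = 69.0 dB SPL.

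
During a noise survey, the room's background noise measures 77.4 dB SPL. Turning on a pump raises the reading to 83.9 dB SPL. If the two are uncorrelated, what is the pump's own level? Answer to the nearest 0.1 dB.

Background correction is a power subtraction:
L_src = 10·log₁₀(10^(83.9/10) − 10^(77.4/10)) = 10·log₁₀(190500000) = 82.8 dB SPL.

82.8 dB SPL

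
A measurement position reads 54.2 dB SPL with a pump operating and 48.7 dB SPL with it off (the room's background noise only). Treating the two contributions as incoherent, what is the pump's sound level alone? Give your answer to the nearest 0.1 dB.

52.8 dB SPL

Background correction is a power subtraction:
L_src = 10·log₁₀(10^(54.2/10) − 10^(48.7/10)) = 10·log₁₀(188900) = 52.8 dB SPL.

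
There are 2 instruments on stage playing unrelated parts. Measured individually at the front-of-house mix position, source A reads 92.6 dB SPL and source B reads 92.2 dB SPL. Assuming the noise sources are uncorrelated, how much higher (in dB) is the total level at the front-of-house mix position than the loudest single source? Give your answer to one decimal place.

2.8 dB

Incoherent sources sum as intensities:
L_total = 10·log₁₀(10^(92.6/10) + 10^(92.2/10)) = 95.41 dB SPL.
Excess over the loudest (92.6 dB): 95.41 − 92.6 = 2.8 dB.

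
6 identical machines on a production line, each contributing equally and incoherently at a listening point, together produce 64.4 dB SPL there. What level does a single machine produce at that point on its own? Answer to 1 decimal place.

56.6 dB SPL

6 equal incoherent sources add 10·log₁₀(6) = 7.78 dB over one source.
L_one = 64.4 − 7.78 = 56.6 dB SPL.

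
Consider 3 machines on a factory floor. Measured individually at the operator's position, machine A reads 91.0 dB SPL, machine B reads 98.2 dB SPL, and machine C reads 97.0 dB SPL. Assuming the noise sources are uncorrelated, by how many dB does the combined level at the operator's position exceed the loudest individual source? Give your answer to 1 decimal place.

Add the sources as powers (linear), then convert back to dB:
L_total = 10·log₁₀(10^(91.0/10) + 10^(98.2/10) + 10^(97.0/10)) = 101.10 dB SPL.
Excess over the loudest (98.2 dB): 101.10 − 98.2 = 2.9 dB.

2.9 dB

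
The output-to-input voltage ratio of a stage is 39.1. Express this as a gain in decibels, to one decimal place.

For a voltage ratio, dB = 20·log₁₀(V₂/V₁).
20·log₁₀(39.1) = 31.8 dB.

31.8 dB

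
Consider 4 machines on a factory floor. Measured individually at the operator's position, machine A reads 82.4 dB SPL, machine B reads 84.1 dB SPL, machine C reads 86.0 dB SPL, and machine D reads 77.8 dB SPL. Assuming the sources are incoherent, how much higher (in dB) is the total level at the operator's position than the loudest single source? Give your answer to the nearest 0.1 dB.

Uncorrelated sources add in intensity (power), not in dB.
L_total = 10·log₁₀(10^(82.4/10) + 10^(84.1/10) + 10^(86.0/10) + 10^(77.8/10)) = 89.49 dB SPL.
Excess over the loudest (86.0 dB): 89.49 − 86.0 = 3.5 dB.

3.5 dB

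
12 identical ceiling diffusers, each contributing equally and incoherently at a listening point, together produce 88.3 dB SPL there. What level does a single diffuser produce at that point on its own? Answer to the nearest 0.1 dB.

77.5 dB SPL

12 equal incoherent sources add 10·log₁₀(12) = 10.79 dB over one source.
L_one = 88.3 − 10.79 = 77.5 dB SPL.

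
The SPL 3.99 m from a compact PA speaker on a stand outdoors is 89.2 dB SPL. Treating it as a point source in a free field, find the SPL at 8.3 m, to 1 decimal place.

Inverse-square spreading gives ΔL = −20·log₁₀(d₂/d₁).
ΔL = −20·log₁₀(8.3/3.99) = -6.36 dB, so L₂ = 89.2 + (-6.36) = 82.8 dB SPL.

82.8 dB SPL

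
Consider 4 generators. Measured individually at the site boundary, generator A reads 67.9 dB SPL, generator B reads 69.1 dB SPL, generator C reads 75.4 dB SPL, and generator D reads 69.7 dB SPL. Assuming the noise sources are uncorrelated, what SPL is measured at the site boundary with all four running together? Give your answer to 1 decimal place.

Add the sources as powers (linear), then convert back to dB:
L_total = 10·log₁₀(10^(67.9/10) + 10^(69.1/10) + 10^(75.4/10) + 10^(69.7/10)) = 10·log₁₀(58300000) = 77.7 dB SPL.

77.7 dB SPL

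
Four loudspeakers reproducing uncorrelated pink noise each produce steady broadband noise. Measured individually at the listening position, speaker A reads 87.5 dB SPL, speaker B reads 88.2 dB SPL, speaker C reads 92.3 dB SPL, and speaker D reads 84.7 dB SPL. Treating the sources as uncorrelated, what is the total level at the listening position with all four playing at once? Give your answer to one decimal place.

95.1 dB SPL

Uncorrelated sources add in intensity (power), not in dB.
L_total = 10·log₁₀(10^(87.5/10) + 10^(88.2/10) + 10^(92.3/10) + 10^(84.7/10)) = 10·log₁₀(3216000000) = 95.1 dB SPL.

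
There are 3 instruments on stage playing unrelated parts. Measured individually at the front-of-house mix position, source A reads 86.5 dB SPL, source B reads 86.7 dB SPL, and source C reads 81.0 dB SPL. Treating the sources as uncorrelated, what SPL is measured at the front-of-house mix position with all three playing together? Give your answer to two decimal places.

Add the sources as powers (linear), then convert back to dB:
L_total = 10·log₁₀(10^(86.5/10) + 10^(86.7/10) + 10^(81.0/10)) = 10·log₁₀(1040000000) = 90.17 dB SPL.

90.17 dB SPL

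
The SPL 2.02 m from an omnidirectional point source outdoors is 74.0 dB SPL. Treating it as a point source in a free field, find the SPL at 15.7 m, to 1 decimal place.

Free-field point source: level drops by 20·log₁₀ of the distance ratio.
ΔL = −20·log₁₀(15.7/2.02) = -17.81 dB, so L₂ = 74.0 + (-17.81) = 56.2 dB SPL.

56.2 dB SPL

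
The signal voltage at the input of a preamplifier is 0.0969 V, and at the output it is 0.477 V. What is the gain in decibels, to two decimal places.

Voltage ratio → dB uses the 20·log₁₀ form:
20·log₁₀(0.477/0.0969) = 20·log₁₀(4.923) = 13.84 dB.

13.84 dB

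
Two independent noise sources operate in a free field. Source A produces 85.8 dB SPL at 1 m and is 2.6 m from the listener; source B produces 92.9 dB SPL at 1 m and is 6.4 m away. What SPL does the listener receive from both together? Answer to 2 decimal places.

At the listener: L_A = 85.8 − 20·log₁₀(2.6) = 77.501 dB; L_B = 92.9 − 20·log₁₀(6.4) = 76.776 dB.
Combined: 10·log₁₀(10^(77.501/10)+10^(76.776/10)) = 80.16 dB SPL.

80.16 dB SPL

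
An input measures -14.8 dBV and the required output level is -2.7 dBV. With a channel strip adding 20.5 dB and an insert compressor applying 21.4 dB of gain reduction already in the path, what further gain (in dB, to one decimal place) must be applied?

13.0 dB

The required make-up gain is the shortfall in the dB sum.
G = -2.7 − (-14.8) − 20.5 + 21.4 = 13.0 dB.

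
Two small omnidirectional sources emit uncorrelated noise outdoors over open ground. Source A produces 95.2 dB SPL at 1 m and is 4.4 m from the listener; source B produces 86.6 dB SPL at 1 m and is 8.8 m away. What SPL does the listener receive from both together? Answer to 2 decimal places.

82.48 dB SPL

At the listener: L_A = 95.2 − 20·log₁₀(4.4) = 82.331 dB; L_B = 86.6 − 20·log₁₀(8.8) = 67.710 dB.
Combined: 10·log₁₀(10^(82.331/10)+10^(67.710/10)) = 82.48 dB SPL.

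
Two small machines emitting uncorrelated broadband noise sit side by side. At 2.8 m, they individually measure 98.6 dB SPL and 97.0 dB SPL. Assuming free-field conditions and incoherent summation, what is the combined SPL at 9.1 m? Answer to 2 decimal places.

Combined at 2.8 m: 10·log₁₀(10^(98.6/10)+10^(97.0/10)) = 100.884 dB SPL.
Then apply −20·log₁₀(9.1/2.8) = -10.238 dB → 90.65 dB SPL.

90.65 dB SPL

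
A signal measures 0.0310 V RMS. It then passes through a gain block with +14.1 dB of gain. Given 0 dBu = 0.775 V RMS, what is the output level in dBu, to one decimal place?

Input level: 20·log₁₀(0.0310/0.775) = -27.96 dBu.
Output: -27.96 + 14.1 = -13.9 dBu.

-13.9 dBu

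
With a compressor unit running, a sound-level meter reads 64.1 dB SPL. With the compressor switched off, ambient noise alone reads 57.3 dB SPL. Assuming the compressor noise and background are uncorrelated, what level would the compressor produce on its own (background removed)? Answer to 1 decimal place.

63.1 dB SPL

Background correction is a power subtraction:
L_src = 10·log₁₀(10^(64.1/10) − 10^(57.3/10)) = 10·log₁₀(2033000) = 63.1 dB SPL.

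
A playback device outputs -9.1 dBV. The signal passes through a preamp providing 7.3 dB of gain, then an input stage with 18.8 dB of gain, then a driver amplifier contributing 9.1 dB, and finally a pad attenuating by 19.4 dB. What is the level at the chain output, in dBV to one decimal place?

+6.7 dBV

Gain stages sum in dB:
-9.1 + 7.3 + 18.8 + 9.1 − 19.4 = +6.7 dBV.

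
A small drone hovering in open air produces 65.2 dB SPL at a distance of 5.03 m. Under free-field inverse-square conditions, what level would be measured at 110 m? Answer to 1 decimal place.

38.4 dB SPL

Inverse-square spreading gives ΔL = −20·log₁₀(d₂/d₁).
ΔL = −20·log₁₀(110/5.03) = -26.80 dB, so L₂ = 65.2 + (-26.80) = 38.4 dB SPL.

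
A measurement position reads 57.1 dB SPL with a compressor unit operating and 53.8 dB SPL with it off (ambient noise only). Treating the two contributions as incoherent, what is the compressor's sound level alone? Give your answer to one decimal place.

54.4 dB SPL

Background correction is a power subtraction:
L_src = 10·log₁₀(10^(57.1/10) − 10^(53.8/10)) = 10·log₁₀(273000) = 54.4 dB SPL.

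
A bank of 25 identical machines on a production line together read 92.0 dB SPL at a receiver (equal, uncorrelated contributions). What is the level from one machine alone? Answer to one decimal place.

25 equal incoherent sources add 10·log₁₀(25) = 13.98 dB over one source.
L_one = 92.0 − 13.98 = 78.0 dB SPL.

78.0 dB SPL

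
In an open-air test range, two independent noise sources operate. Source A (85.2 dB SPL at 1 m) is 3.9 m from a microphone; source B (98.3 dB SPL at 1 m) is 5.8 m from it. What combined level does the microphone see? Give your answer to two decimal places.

83.48 dB SPL

At the listener: L_A = 85.2 − 20·log₁₀(3.9) = 73.379 dB; L_B = 98.3 − 20·log₁₀(5.8) = 83.031 dB.
Combined: 10·log₁₀(10^(73.379/10)+10^(83.031/10)) = 83.48 dB SPL.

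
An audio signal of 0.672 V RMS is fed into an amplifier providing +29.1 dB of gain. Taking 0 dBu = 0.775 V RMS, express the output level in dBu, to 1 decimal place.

Input level: 20·log₁₀(0.672/0.775) = -1.24 dBu.
Output: -1.24 + 29.1 = +27.9 dBu.

+27.9 dBu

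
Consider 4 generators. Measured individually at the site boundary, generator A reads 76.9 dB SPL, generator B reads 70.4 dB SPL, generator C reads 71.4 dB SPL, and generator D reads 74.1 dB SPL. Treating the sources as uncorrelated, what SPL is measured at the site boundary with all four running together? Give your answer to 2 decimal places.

79.98 dB SPL

Add the sources as powers (linear), then convert back to dB:
L_total = 10·log₁₀(10^(76.9/10) + 10^(70.4/10) + 10^(71.4/10) + 10^(74.1/10)) = 10·log₁₀(99450000) = 79.98 dB SPL.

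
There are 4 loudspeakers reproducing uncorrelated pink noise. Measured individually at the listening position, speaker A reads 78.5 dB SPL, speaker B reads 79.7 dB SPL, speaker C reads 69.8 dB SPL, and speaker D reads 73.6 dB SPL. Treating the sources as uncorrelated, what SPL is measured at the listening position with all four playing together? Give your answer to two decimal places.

82.94 dB SPL

Uncorrelated sources add in intensity (power), not in dB.
L_total = 10·log₁₀(10^(78.5/10) + 10^(79.7/10) + 10^(69.8/10) + 10^(73.6/10)) = 10·log₁₀(196600000) = 82.94 dB SPL.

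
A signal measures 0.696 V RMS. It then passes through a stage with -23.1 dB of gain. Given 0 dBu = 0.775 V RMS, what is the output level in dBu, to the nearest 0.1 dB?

-24.0 dBu

Input level: 20·log₁₀(0.696/0.775) = -0.93 dBu.
Output: -0.93 − 23.1 = -24.0 dBu.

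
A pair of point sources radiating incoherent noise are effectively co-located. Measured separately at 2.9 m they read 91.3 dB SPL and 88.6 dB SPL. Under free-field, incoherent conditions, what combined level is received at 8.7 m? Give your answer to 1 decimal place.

Combined at 2.9 m: 10·log₁₀(10^(91.3/10)+10^(88.6/10)) = 93.17 dB SPL.
Then apply −20·log₁₀(8.7/2.9) = -9.54 dB → 83.6 dB SPL.

83.6 dB SPL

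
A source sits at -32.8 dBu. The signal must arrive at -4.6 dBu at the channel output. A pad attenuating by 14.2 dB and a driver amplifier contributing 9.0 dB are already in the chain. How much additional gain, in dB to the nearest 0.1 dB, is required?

33.4 dB

The required make-up gain is the shortfall in the dB sum.
G = -4.6 − (-32.8) + 14.2 − 9.0 = 33.4 dB.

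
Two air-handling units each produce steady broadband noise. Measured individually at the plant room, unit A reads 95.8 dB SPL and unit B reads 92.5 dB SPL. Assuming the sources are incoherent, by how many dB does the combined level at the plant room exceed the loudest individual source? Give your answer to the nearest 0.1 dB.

Incoherent sources sum as intensities:
L_total = 10·log₁₀(10^(95.8/10) + 10^(92.5/10)) = 97.47 dB SPL.
Excess over the loudest (95.8 dB): 97.47 − 95.8 = 1.7 dB.

1.7 dB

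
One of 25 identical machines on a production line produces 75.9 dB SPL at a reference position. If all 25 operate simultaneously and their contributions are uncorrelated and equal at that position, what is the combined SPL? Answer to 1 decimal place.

25 equal incoherent sources raise the level by 10·log₁₀(25) = 13.98 dB.
L_total = 75.9 + 13.98 = 89.9 dB SPL.

89.9 dB SPL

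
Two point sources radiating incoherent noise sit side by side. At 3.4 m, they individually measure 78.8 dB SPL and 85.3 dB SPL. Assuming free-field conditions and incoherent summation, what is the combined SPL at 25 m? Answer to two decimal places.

68.85 dB SPL

Combined at 3.4 m: 10·log₁₀(10^(78.8/10)+10^(85.3/10)) = 86.177 dB SPL.
Then apply −20·log₁₀(25/3.4) = -17.329 dB → 68.85 dB SPL.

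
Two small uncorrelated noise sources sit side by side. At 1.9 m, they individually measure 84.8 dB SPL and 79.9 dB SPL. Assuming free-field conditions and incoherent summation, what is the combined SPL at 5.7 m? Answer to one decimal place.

Combined at 1.9 m: 10·log₁₀(10^(84.8/10)+10^(79.9/10)) = 86.02 dB SPL.
Then apply −20·log₁₀(5.7/1.9) = -9.54 dB → 76.5 dB SPL.

76.5 dB SPL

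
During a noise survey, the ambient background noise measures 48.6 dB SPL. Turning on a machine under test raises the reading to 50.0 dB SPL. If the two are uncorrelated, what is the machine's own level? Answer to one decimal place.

Background correction is a power subtraction:
L_src = 10·log₁₀(10^(50.0/10) − 10^(48.6/10)) = 10·log₁₀(27560) = 44.4 dB SPL.

44.4 dB SPL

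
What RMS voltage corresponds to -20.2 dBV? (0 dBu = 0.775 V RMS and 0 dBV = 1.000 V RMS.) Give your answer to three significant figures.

V = 1.000 V × 10^(-20.2/20).
= 1.000 × 0.09772 = 0.0977 V.

0.0977 V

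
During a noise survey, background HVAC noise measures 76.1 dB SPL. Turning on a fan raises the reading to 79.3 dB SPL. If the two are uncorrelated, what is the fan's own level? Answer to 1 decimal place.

76.5 dB SPL

Subtract intensities: L_src = 10·log₁₀(10^(L_total/10) − 10^(L_bg/10)).
L_src = 10·log₁₀(10^(79.3/10) − 10^(76.1/10)) = 10·log₁₀(44380000) = 76.5 dB SPL.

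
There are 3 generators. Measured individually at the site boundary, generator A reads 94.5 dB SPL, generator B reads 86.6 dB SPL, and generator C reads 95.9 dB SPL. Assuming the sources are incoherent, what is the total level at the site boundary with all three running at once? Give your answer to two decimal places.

Incoherent sources sum as intensities:
L_total = 10·log₁₀(10^(94.5/10) + 10^(86.6/10) + 10^(95.9/10)) = 10·log₁₀(7166000000) = 98.55 dB SPL.

98.55 dB SPL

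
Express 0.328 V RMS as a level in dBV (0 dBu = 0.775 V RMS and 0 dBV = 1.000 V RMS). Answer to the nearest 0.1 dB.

dBV = 20·log₁₀(V / 1.000 V).
20·log₁₀(0.328/1.000) = -9.7 dBV.

-9.7 dBV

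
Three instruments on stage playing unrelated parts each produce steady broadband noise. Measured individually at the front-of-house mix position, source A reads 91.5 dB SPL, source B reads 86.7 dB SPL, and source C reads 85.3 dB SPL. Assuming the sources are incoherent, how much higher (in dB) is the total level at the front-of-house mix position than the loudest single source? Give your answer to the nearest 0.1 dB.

2.0 dB

Add the sources as powers (linear), then convert back to dB:
L_total = 10·log₁₀(10^(91.5/10) + 10^(86.7/10) + 10^(85.3/10)) = 93.46 dB SPL.
Excess over the loudest (91.5 dB): 93.46 − 91.5 = 2.0 dB.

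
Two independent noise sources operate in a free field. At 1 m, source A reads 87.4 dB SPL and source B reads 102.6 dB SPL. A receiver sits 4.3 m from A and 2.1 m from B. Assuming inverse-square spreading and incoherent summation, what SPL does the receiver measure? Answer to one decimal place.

At the listener: L_A = 87.4 − 20·log₁₀(4.3) = 74.73 dB; L_B = 102.6 − 20·log₁₀(2.1) = 96.16 dB.
Combined: 10·log₁₀(10^(74.73/10)+10^(96.16/10)) = 96.2 dB SPL.

96.2 dB SPL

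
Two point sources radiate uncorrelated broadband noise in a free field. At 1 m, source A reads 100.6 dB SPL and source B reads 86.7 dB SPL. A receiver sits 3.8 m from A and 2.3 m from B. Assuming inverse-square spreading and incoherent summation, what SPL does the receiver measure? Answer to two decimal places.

89.46 dB SPL

At the listener: L_A = 100.6 − 20·log₁₀(3.8) = 89.004 dB; L_B = 86.7 − 20·log₁₀(2.3) = 79.465 dB.
Combined: 10·log₁₀(10^(89.004/10)+10^(79.465/10)) = 89.46 dB SPL.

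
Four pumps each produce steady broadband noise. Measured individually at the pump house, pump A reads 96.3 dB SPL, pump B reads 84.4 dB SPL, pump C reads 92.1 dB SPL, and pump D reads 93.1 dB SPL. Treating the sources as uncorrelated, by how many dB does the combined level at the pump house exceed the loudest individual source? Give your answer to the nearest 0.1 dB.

Uncorrelated sources add in intensity (power), not in dB.
L_total = 10·log₁₀(10^(96.3/10) + 10^(84.4/10) + 10^(92.1/10) + 10^(93.1/10)) = 99.14 dB SPL.
Excess over the loudest (96.3 dB): 99.14 − 96.3 = 2.8 dB.

2.8 dB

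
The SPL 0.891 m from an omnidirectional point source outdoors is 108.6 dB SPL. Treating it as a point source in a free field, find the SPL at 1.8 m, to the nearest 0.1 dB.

102.5 dB SPL

Free-field point source: level drops by 20·log₁₀ of the distance ratio.
ΔL = −20·log₁₀(1.8/0.891) = -6.11 dB, so L₂ = 108.6 + (-6.11) = 102.5 dB SPL.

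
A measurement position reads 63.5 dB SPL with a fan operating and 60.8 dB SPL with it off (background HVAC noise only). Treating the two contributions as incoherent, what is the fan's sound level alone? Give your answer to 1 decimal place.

60.2 dB SPL

Background correction is a power subtraction:
L_src = 10·log₁₀(10^(63.5/10) − 10^(60.8/10)) = 10·log₁₀(1036000) = 60.2 dB SPL.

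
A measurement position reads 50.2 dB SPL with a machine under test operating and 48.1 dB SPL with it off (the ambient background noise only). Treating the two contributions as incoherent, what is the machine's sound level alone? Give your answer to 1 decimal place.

46.0 dB SPL

Subtract intensities: L_src = 10·log₁₀(10^(L_total/10) − 10^(L_bg/10)).
L_src = 10·log₁₀(10^(50.2/10) − 10^(48.1/10)) = 10·log₁₀(40150) = 46.0 dB SPL.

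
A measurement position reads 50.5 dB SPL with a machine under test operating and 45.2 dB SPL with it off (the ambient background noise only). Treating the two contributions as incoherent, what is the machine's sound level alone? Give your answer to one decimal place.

Remove the background by subtracting linear intensities:
L_src = 10·log₁₀(10^(50.5/10) − 10^(45.2/10)) = 10·log₁₀(79090) = 49.0 dB SPL.

49.0 dB SPL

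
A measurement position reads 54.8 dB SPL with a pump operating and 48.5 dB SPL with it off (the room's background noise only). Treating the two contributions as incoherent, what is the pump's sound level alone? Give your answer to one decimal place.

Background correction is a power subtraction:
L_src = 10·log₁₀(10^(54.8/10) − 10^(48.5/10)) = 10·log₁₀(231200) = 53.6 dB SPL.

53.6 dB SPL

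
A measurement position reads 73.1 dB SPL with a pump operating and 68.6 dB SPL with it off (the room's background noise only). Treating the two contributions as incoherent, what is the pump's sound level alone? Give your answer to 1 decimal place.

71.2 dB SPL

Background correction is a power subtraction:
L_src = 10·log₁₀(10^(73.1/10) − 10^(68.6/10)) = 10·log₁₀(13170000) = 71.2 dB SPL.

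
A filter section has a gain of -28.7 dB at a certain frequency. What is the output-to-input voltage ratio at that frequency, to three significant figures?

Voltage ratio = 10^(dB/20).
10^(-28.7/20) = 10^(-1.435) = 0.0367.

0.0367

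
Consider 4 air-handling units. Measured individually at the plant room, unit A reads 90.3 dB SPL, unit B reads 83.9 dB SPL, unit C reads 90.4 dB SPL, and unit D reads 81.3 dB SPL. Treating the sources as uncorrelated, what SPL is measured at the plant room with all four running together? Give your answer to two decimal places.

Add the sources as powers (linear), then convert back to dB:
L_total = 10·log₁₀(10^(90.3/10) + 10^(83.9/10) + 10^(90.4/10) + 10^(81.3/10)) = 10·log₁₀(2548000000) = 94.06 dB SPL.

94.06 dB SPL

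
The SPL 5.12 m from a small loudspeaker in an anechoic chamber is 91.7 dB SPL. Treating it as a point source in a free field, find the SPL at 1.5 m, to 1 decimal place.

102.4 dB SPL

Inverse-square spreading gives ΔL = −20·log₁₀(d₂/d₁).
ΔL = −20·log₁₀(1.5/5.12) = 10.66 dB, so L₂ = 91.7 + (10.66) = 102.4 dB SPL.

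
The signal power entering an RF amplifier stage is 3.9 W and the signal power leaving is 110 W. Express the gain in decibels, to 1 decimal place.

Power ratio → dB uses the 10·log₁₀ form:
10·log₁₀(110/3.9) = 10·log₁₀(28.21) = 14.5 dB.

14.5 dB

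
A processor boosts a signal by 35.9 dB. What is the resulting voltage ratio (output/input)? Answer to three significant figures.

Voltage ratio = 10^(dB/20).
10^(35.9/20) = 10^(1.795) = 62.4.

62.4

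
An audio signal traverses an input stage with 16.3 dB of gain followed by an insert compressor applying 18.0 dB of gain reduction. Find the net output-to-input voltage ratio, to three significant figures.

0.822

Net gain = 16.3 + (−18.0) = -1.7 dB.
Voltage ratio = 10^(-1.7/20) = 0.822.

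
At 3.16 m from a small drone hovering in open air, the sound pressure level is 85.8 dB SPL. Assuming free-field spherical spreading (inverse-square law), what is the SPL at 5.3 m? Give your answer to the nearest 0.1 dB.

Inverse-square spreading gives ΔL = −20·log₁₀(d₂/d₁).
ΔL = −20·log₁₀(5.3/3.16) = -4.49 dB, so L₂ = 85.8 + (-4.49) = 81.3 dB SPL.

81.3 dB SPL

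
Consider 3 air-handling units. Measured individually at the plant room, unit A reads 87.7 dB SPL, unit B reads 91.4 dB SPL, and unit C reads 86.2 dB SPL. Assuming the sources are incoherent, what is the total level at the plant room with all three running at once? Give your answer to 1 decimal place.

93.8 dB SPL

Uncorrelated sources add in intensity (power), not in dB.
L_total = 10·log₁₀(10^(87.7/10) + 10^(91.4/10) + 10^(86.2/10)) = 10·log₁₀(2386000000) = 93.8 dB SPL.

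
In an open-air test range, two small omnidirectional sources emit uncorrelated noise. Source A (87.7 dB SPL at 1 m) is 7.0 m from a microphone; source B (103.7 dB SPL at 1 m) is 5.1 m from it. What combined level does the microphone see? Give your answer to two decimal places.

89.61 dB SPL

At the listener: L_A = 87.7 − 20·log₁₀(7.0) = 70.798 dB; L_B = 103.7 − 20·log₁₀(5.1) = 89.549 dB.
Combined: 10·log₁₀(10^(70.798/10)+10^(89.549/10)) = 89.61 dB SPL.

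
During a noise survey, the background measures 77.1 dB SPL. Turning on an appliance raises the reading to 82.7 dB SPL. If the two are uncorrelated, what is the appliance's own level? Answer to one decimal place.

81.3 dB SPL

Background correction is a power subtraction:
L_src = 10·log₁₀(10^(82.7/10) − 10^(77.1/10)) = 10·log₁₀(134900000) = 81.3 dB SPL.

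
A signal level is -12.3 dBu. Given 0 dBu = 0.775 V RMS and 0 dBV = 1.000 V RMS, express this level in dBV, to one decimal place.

The offset between the scales is 20·log₁₀(0.775/1.000) = −2.214 dB.
So dBV = -12.3 − 2.214 = -14.5 dBV.

-14.5 dBV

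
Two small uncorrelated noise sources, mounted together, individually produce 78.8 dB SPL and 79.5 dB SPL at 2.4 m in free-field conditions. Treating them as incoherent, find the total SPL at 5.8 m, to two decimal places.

74.51 dB SPL

Combined at 2.4 m: 10·log₁₀(10^(78.8/10)+10^(79.5/10)) = 82.174 dB SPL.
Then apply −20·log₁₀(5.8/2.4) = -7.664 dB → 74.51 dB SPL.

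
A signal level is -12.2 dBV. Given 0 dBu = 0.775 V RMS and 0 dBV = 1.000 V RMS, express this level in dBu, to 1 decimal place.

-10.0 dBu

The offset between the scales is 20·log₁₀(0.775/1.000) = −2.214 dB.
So dBu = -12.2 + 2.214 = -10.0 dBu.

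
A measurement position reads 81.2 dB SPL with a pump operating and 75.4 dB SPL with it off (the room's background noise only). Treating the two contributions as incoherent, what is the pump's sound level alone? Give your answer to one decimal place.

Background correction is a power subtraction:
L_src = 10·log₁₀(10^(81.2/10) − 10^(75.4/10)) = 10·log₁₀(97150000) = 79.9 dB SPL.

79.9 dB SPL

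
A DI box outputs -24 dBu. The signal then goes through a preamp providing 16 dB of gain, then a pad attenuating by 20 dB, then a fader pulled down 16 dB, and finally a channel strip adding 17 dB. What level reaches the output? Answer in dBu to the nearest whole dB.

-27 dBu

Cascaded gains and losses add directly in dB.
-24 + 16 − 20 − 16 + 17 = -27 dBu.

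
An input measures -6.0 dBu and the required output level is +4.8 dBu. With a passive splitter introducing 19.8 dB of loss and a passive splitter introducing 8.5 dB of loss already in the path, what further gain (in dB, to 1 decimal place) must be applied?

39.1 dB

The required make-up gain is the shortfall in the dB sum.
G = +4.8 − (-6.0) + 19.8 + 8.5 = 39.1 dB.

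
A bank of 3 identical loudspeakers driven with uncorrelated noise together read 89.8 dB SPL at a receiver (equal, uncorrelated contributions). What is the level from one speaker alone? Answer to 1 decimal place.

3 equal incoherent sources add 10·log₁₀(3) = 4.77 dB over one source.
L_one = 89.8 − 4.77 = 85.0 dB SPL.

85.0 dB SPL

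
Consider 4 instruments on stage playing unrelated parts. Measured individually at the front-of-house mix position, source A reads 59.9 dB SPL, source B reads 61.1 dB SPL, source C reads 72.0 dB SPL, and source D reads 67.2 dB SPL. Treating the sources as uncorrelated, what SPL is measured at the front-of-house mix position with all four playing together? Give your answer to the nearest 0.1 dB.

Uncorrelated sources add in intensity (power), not in dB.
L_total = 10·log₁₀(10^(59.9/10) + 10^(61.1/10) + 10^(72.0/10) + 10^(67.2/10)) = 10·log₁₀(23360000) = 73.7 dB SPL.

73.7 dB SPL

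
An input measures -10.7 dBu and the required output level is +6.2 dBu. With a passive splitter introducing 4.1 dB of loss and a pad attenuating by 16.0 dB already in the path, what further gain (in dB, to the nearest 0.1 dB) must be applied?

37.0 dB

The required make-up gain is the shortfall in the dB sum.
G = +6.2 − (-10.7) + 4.1 + 16.0 = 37.0 dB.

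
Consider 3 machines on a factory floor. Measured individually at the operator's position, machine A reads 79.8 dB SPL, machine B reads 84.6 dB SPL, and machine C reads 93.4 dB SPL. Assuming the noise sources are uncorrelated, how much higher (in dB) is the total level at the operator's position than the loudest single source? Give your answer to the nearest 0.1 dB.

0.7 dB

Incoherent sources sum as intensities:
L_total = 10·log₁₀(10^(79.8/10) + 10^(84.6/10) + 10^(93.4/10)) = 94.10 dB SPL.
Excess over the loudest (93.4 dB): 94.10 − 93.4 = 0.7 dB.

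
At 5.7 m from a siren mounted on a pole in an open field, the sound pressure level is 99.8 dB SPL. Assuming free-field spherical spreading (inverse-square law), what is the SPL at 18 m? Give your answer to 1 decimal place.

89.8 dB SPL

Inverse-square spreading gives ΔL = −20·log₁₀(d₂/d₁).
ΔL = −20·log₁₀(18/5.7) = -9.99 dB, so L₂ = 99.8 + (-9.99) = 89.8 dB SPL.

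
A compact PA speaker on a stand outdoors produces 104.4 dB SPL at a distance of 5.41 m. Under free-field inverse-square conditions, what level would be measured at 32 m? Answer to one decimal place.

89.0 dB SPL

For a point source in a free field, ΔL = −20·log₁₀(d₂/d₁).
ΔL = −20·log₁₀(32/5.41) = -15.44 dB, so L₂ = 104.4 + (-15.44) = 89.0 dB SPL.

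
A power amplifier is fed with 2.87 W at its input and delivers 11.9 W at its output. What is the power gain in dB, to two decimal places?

6.18 dB

For a power ratio, dB = 10·log₁₀(P₂/P₁).
10·log₁₀(11.9/2.87) = 10·log₁₀(4.146) = 6.18 dB.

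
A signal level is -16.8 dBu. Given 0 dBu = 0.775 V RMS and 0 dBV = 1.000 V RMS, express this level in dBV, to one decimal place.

The offset between the scales is 20·log₁₀(0.775/1.000) = −2.214 dB.
So dBV = -16.8 − 2.214 = -19.0 dBV.

-19.0 dBV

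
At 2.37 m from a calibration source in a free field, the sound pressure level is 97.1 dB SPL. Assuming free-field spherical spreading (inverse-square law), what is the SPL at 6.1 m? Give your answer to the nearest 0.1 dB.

88.9 dB SPL

Inverse-square spreading gives ΔL = −20·log₁₀(d₂/d₁).
ΔL = −20·log₁₀(6.1/2.37) = -8.21 dB, so L₂ = 97.1 + (-8.21) = 88.9 dB SPL.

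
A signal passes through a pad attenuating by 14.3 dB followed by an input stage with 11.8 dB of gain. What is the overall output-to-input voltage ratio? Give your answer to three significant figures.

0.750

Net gain = (−14.3) + 11.8 = -2.5 dB.
Voltage ratio = 10^(-2.5/20) = 0.750.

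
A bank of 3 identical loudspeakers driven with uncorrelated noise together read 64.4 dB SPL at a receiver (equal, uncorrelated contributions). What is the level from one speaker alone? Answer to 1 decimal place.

3 equal incoherent sources add 10·log₁₀(3) = 4.77 dB over one source.
L_one = 64.4 − 4.77 = 59.6 dB SPL.

59.6 dB SPL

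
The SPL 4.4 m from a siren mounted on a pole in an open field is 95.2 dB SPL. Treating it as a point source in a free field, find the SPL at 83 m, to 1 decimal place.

69.7 dB SPL

For a point source in a free field, ΔL = −20·log₁₀(d₂/d₁).
ΔL = −20·log₁₀(83/4.4) = -25.51 dB, so L₂ = 95.2 + (-25.51) = 69.7 dB SPL.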